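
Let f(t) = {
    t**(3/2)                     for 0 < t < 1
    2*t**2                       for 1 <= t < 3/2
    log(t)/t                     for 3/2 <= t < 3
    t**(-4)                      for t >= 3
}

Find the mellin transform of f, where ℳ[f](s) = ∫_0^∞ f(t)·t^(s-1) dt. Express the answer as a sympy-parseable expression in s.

along the cuts 1, 3/2, 3, ℳ[f](s) splits into 4 integrals
segment [0, 1) carries t**(3/2); integrate it
between 1 and 3/2 the integrand is 2*t**2·t^(s-1)
[3/2, 3) adds the kernel integral of log(t)/t
segment 3 to ∞ holds t**(-4); add its integral

(324*2**s*(s - 4)*(s + 2)*(s**2 - 2*s + 1) - 324*2**s*(s - 4)*(2*s + 3)*(s**2 - 2*s + 1) - 108*3**s*s*(s - 4)*(s + 2)*(2*s + 3)*log(3) + 108*3**s*s*(s - 4)*(s + 2)*(2*s + 3)*log(2) - 108*3**s*(s - 4)*(s + 2)*(2*s + 3)*log(2) + 108*3**s*(s - 4)*(s + 2)*(2*s + 3) + 108*3**s*(s - 4)*(s + 2)*(2*s + 3)*log(3) + 729*3**s*(s - 4)*(2*s + 3)*(s**2 - 2*s + 1) + 54*6**s*s*(s - 4)*(s + 2)*(2*s + 3)*log(3) - 54*6**s*(s - 4)*(s + 2)*(2*s + 3)*log(3) - 54*6**s*(s - 4)*(s + 2)*(2*s + 3) - 2*6**s*(s + 2)*(2*s + 3)*(s**2 - 2*s + 1))/(162*2**s*(s - 4)*(s + 2)*(2*s + 3)*(s**2 - 2*s + 1))
  -3/2 < Re(s) < 4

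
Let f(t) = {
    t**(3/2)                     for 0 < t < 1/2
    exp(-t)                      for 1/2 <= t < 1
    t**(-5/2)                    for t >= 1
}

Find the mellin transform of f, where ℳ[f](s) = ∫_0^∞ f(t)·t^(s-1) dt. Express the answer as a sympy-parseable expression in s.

breakpoints 1/2, 1: one integral from each of the 3 segments
∫ over [0, 1/2) of t**(3/2)·t^(s-1) joins the sum
piece [1/2, 1): integrate exp(-t) against the kernel
∫ t**(-5/2)·t^(s-1) over [1, ∞)

(2*2**s*(2*s - 5)*(2*s + 3)*uppergamma(s, 1/2) - 2*2**s*(2*s - 5)*(2*s + 3)*uppergamma(s, 1) - 4*2**s*(2*s + 3) + sqrt(2)*(2*s - 5))/(2*2**s*(2*s - 5)*(2*s + 3))
  -3/2 < Re(s) < 5/2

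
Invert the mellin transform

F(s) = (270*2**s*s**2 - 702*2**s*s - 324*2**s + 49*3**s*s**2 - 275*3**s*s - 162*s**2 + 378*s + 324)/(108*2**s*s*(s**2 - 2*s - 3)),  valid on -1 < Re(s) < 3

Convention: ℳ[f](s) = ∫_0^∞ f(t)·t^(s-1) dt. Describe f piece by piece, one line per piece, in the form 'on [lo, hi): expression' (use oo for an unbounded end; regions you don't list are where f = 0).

f breaks at 1/2, 1, 3/2 into 4 integrals to sum
segment 0 to 1/2 holds t; add its integral
on [1/2, 1): add ∫ (2*t + 1)·t^(s-1) dt
piece [1, 3/2): integrate t/2 against the kernel
between 3/2 and ∞ the integrand is t**(-3)·t^(s-1)

on [0, 1/2): t
on [1/2, 1): 2*t + 1
on [1, 3/2): t/2
on [3/2, oo): t**(-3)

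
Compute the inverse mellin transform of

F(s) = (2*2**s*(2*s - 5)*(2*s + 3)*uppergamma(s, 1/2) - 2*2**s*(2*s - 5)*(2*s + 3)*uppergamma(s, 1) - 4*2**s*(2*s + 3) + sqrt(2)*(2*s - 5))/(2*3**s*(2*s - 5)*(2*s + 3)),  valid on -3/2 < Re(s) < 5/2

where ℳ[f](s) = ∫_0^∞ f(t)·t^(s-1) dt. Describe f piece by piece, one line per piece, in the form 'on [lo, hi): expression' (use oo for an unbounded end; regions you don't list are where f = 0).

the common scale on t comes off first: t**(3/2) on [0, 1/2); exp(-t) on [1/2, 1); t**(-5/2) on [1, ∞)
slice at 1/3, 2/3, transform all 3 pieces, and sum them
piece [0, 1/3): integrate 3*sqrt(6)*t**(3/2)/4 against the kernel
on [1/3, 2/3) integrate f = exp(-3*t/2) against the kernel
[2/3, ∞) adds the kernel integral of 4*sqrt(6)/(27*t**(5/2))

on [0, 1/3): 3*sqrt(6)*t**(3/2)/4
on [1/3, 2/3): exp(-3*t/2)
on [2/3, oo): 4*sqrt(6)/(27*t**(5/2))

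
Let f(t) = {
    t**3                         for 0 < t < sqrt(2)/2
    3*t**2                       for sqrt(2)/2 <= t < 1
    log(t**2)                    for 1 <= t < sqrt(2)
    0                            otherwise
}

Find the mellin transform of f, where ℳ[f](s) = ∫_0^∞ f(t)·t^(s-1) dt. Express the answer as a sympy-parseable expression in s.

reversing the power substitution: t**(3/2) on [0, 1/2); 3*t on [1/2, 1); log(t) on [1, 2)
along the cuts sqrt(2)/2, 1, ℳ[f](s) splits into 3 integrals
on [0, sqrt(2)/2): add ∫ t**3·t^(s-1) dt
the [sqrt(2)/2, 1) slice contributes ∫ 3*t**2·t^(s-1) dt
on [1, sqrt(2)) integrate f = log(t**2) against the kernel

(sqrt(2)/2)**s*(12*2**(s/2)*s**2*(s + 3) + 8*2**(s/2)*(s + 2)*(s + 3) + 4*2**s*s*(s + 2)*(s + 3)*log(2) - 8*2**s*(s + 2)*(s + 3) + sqrt(2)*s**2*(s + 2) - 6*s**2*(s + 3))/(4*s**2*(s + 2)*(s + 3))
  Re(s) > -3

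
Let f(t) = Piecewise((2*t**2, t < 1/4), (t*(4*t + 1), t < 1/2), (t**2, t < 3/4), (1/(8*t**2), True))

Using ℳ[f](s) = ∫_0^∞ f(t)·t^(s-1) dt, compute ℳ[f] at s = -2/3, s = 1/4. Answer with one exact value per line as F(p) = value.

strip the shared t-power: 2*t on [0, 1/4); 4*t + 1 on [1/4, 1/2); t on [1/2, 3/4); …
reversing the common scale on t: t on [0, 1/2); 2*t + 1 on [1/2, 1); t/2 on [1, 3/2); …
treat the 4 regions marked off by 1/4, 1/2, 3/4 separately and sum
the [0, 1/4) slice contributes ∫ 2*t**2·t^(s-1) dt
∫ over [1/4, 1/2) of t*(4*t + 1)·t^(s-1) joins the sum
between 1/2 and 3/4 the integrand is t**2·t^(s-1)
over [3/4, ∞), the kernel integral of 1/(8*t**2) enters the sum

F(-2/3) = 2**(1/3)*(-486 + 97*3**(1/3) + 594*2**(1/3))/288
F(1/4) = sqrt(2)*(-322 + 475*3**(1/4) + 924*2**(1/4))/2520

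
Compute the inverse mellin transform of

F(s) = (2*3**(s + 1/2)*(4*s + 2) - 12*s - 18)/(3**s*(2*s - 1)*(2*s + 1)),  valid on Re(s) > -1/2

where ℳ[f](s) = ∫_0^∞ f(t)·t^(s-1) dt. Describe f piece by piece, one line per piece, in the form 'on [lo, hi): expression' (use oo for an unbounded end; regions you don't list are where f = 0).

on [0, 1/3): 3*sqrt(3)*sqrt(t)
on [1/3, 1): 2*sqrt(3)/sqrt(t)

the shared t-power comes off first: 3*sqrt(3)*t**(3/2) on [0, 1/3); 2*sqrt(3)*sqrt(t) on [1/3, 1)
reversing the common scale on t: t**(3/2) on [0, 1); 2*sqrt(t) on [1, 3)
integrate the 2 segments split at 1/3, then add the results
segment 0 to 1/3 holds 3*sqrt(3)*sqrt(t); add its integral
between 1/3 and 1 the integrand is 2*sqrt(3)/sqrt(t)·t^(s-1)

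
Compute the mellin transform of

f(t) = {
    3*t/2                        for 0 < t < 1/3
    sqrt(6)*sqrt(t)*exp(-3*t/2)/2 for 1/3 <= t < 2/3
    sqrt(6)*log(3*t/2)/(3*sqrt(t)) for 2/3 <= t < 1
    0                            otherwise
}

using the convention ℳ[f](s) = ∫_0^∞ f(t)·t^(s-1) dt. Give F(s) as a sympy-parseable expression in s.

sqrt(2)*(6*2**(s + 1/2)*(s + 1)*(8*s - (2*s + 1)**2)*uppergamma(s + 1/2, 1/2) - 6*2**(s + 1/2)*(s + 1)*(8*s - (2*s + 1)**2)*uppergamma(s + 1/2, 1) - 24*2**(s + 1/2)*(s + 1) + 3**(s + 1/2)*(s + 1)*(2*s + 1)*(-8*log(3) + 8*log(2)) + 3**(s + 1/2)*(s + 1)*(-16*log(2) + 16*log(3)) + 16*3**(s + 1/2)*(s + 1) + 3*sqrt(2)*(8*s - (2*s + 1)**2))/(12*3**s*(s + 1)*(8*s - (2*s + 1)**2))
  Re(s) > -1

strip the common scale on t: t on [0, 1/2); sqrt(t)*exp(-t) on [1/2, 1); log(t)/sqrt(t) on [1, 3/2)
remove the shared t-power first: sqrt(t) on [0, 1/2); exp(-t) on [1/2, 1); log(t)/t on [1, 3/2)
breakpoints 1/3, 2/3: one integral from each of the 3 segments
∫ 3*t/2·t^(s-1) over [0, 1/3)
∫ sqrt(6)*sqrt(t)*exp(-3*t/2)/2·t^(s-1) over [1/3, 2/3)
between 2/3 and 1 the integrand is sqrt(6)*log(3*t/2)/(3*sqrt(t))·t^(s-1)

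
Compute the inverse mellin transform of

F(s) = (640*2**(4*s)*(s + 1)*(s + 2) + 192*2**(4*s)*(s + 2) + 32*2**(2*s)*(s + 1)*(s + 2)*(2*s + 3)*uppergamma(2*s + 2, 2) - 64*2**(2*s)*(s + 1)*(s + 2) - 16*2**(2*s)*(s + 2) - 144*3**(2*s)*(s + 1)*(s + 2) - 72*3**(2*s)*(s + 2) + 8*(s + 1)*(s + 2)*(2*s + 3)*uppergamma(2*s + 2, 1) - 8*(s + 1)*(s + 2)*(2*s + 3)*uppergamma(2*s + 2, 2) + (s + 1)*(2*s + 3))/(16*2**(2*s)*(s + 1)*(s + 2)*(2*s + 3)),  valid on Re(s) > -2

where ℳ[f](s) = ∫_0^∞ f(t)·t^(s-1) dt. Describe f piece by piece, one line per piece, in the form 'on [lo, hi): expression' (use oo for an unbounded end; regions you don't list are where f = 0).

peel off the power substitution: t**4 on [0, 1/2); t**2*exp(-2*t) on [1/2, 1); t**2*(t + 1) on [1, 3/2); …
reversing the shared t-power: t**2 on [0, 1/2); exp(-2*t) on [1/2, 1); t + 1 on [1, 3/2); …
linearity at 1/4, 1, 9/4, 4 turns ℳ[f](s) into 5 summed integrals
[0, 1/4) adds the kernel integral of t**2
[1/4, 1) adds the kernel integral of t*exp(-2*sqrt(t))
for t in [1, 9/4): the term is ∫ t*(sqrt(t) + 1)·t^(s-1)
[9/4, 4) adds the kernel integral of t*(sqrt(t) + 3)
the [4, ∞) slice contributes ∫ t*exp(-sqrt(t))·t^(s-1) dt

on [0, 1/4): t**2
on [1/4, 1): t*exp(-2*sqrt(t))
on [1, 9/4): t*(sqrt(t) + 1)
on [9/4, 4): t*(sqrt(t) + 3)
on [4, oo): t*exp(-sqrt(t))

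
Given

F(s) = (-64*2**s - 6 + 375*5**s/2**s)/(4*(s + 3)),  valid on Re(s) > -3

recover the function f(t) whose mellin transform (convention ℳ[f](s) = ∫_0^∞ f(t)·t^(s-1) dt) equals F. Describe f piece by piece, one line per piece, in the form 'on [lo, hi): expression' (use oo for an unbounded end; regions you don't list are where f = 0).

on [0, 1): 5*t**3/2
on [1, 2): 4*t**3
on [2, 5/2): 6*t**3

decompose at 1, 2; ℳ[f](s) sums the 3 pieces' integrals
the [0, 1) slice contributes ∫ 5*t**3/2·t^(s-1) dt
segment [1, 2) carries 4*t**3; integrate it
piece [2, 5/2): integrate 6*t**3 against the kernel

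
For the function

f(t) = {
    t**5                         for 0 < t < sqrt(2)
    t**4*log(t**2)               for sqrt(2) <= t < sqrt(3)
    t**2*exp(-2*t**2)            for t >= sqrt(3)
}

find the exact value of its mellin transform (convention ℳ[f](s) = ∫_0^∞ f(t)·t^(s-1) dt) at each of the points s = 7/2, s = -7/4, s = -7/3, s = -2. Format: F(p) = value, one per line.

F(7/2) = -24*3**(3/4)/25 - 16*2**(3/4)*log(2)/15 + 2**(1/4)*uppergamma(11/4, 6)/16 + 64*2**(3/4)/225 + 32*2**(1/4)/17 + 18*3**(3/4)*log(3)/5
F(-7/4) = -32*3**(1/8)/27 - 8*2**(1/8)*log(2)/9 + 2**(7/8)*uppergamma(1/8, 6)/4 + 64*2**(1/8)/81 + 8*2**(5/8)/13 + 4*3**(1/8)*log(3)/3
F(-7/3) = -18*3**(5/6)/25 - 3*2**(5/6)*log(2)/5 + 2**(1/6)*uppergamma(-1/6, 6)/2 + 3*2**(1/3)/4 + 18*2**(5/6)/25 + 3*3**(5/6)*log(3)/5
F(-2) = -log(2) - 1/2 - Ei(-6)/2 + 2*sqrt(2)/3 + 3*log(3)/2

the shared t-power comes off first: t**3 on [0, sqrt(2)); t**2*log(t**2) on [sqrt(2), sqrt(3)); exp(-2*t**2) on [sqrt(3), ∞)
the power substitution comes off first: t**(3/2) on [0, 2); t*log(t) on [2, 3); exp(-2*t) on [3, ∞)
treat the 3 regions marked off by sqrt(2), sqrt(3) separately and sum
[0, sqrt(2)) adds the kernel integral of t**5
on [sqrt(2), sqrt(3)) integrate f = t**4*log(t**2) against the kernel
segment sqrt(3) to ∞ holds t**2*exp(-2*t**2); add its integral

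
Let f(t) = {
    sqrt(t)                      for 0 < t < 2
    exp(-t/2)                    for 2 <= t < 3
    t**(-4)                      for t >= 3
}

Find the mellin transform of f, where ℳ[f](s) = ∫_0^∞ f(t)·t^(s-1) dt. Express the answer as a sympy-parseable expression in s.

f breaks at 2, 3 into 3 integrals to sum
∫ over [0, 2) of sqrt(t)·t^(s-1) joins the sum
∫ over [2, 3) of exp(-t/2)·t^(s-1) joins the sum
over [3, ∞), the kernel integral of t**(-4) enters the sum

(2**s*(s - 4)*(2*s + 1)*uppergamma(s, 1) - 2**s*(s - 4)*(2*s + 1)*uppergamma(s, 3/2) + 2*2**(s + 1/2)*(s - 4) - 3**s*(2*s + 1)/81)/((s - 4)*(2*s + 1))
  -1/2 < Re(s) < 4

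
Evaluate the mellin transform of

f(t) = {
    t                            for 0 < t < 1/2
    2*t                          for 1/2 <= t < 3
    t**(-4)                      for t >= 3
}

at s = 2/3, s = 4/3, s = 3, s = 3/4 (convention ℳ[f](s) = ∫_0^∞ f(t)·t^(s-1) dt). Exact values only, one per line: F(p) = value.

F(2/3) = 2**(1/3)*(-81 + 973*6**(2/3))/540
F(4/3) = 2**(2/3)*(-54 + 3895*6**(1/3))/1008
F(3) = 7837/192
F(3/4) = 2**(1/4)*(-1053 + 12650*6**(3/4))/7371

along the cuts 1/2, 3, ℳ[f](s) splits into 3 integrals
∫ over [0, 1/2) of t·t^(s-1) joins the sum
for t in [1/2, 3): the term is ∫ 2*t·t^(s-1)
for t in [3, ∞): the term is ∫ t**(-4)·t^(s-1)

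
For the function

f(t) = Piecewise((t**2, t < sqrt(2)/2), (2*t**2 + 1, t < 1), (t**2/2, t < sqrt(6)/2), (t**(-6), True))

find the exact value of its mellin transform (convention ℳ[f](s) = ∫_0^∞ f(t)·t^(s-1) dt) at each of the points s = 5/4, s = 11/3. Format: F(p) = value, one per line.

F(5/4) = 2**(3/8)*(-31806 + 9775*3**(5/8) + 42066*2**(5/8))/66690
F(11/3) = 2**(1/6)*(-5670 + 16884*2**(5/6) + 12221*3**(5/6))/62832

undo the power substitution: t on [0, 1/2); 2*t + 1 on [1/2, 1); t/2 on [1, 3/2); …
integrate the 4 segments split at sqrt(2)/2, 1, sqrt(6)/2, then add the results
segment [0, sqrt(2)/2) carries t**2; integrate it
between sqrt(2)/2 and 1 the integrand is (2*t**2 + 1)·t^(s-1)
on [1, sqrt(6)/2): add ∫ t**2/2·t^(s-1) dt
on [sqrt(6)/2, ∞) integrate f = t**(-6) against the kernel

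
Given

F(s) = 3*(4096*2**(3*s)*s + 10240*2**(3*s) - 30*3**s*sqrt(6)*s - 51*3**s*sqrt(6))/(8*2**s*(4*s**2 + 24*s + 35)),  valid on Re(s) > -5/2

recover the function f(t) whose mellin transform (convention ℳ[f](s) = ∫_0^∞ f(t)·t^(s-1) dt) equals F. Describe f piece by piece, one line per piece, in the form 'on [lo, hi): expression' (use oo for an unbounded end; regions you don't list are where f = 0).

breakpoints 3/2: one integral from each of the 2 segments
[0, 3/2) adds the kernel integral of 2*t**(5/2)
[3/2, 4) adds the kernel integral of 3*t**(7/2)

on [0, 3/2): 2*t**(5/2)
on [3/2, 4): 3*t**(7/2)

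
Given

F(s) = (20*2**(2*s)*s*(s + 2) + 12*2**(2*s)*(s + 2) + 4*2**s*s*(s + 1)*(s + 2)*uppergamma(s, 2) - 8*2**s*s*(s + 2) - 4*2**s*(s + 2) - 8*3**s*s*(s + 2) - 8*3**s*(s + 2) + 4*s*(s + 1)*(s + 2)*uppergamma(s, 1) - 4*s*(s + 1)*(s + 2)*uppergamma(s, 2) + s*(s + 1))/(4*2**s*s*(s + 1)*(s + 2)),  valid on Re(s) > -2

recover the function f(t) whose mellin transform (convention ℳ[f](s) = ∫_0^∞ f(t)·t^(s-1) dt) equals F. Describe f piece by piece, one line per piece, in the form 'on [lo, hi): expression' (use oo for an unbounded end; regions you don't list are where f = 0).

linearity at 1/2, 1, 3/2, 2 turns ℳ[f](s) into 5 summed integrals
segment [0, 1/2) carries t**2; integrate it
∫ over [1/2, 1) of exp(-2*t)·t^(s-1) joins the sum
on [1, 3/2) integrate f = (t + 1) against the kernel
the [3/2, 2) slice contributes ∫ (t + 3)·t^(s-1) dt
segment 2 to ∞ holds exp(-t); add its integral

on [0, 1/2): t**2
on [1/2, 1): exp(-2*t)
on [1, 3/2): t + 1
on [3/2, 2): t + 3
on [2, oo): exp(-t)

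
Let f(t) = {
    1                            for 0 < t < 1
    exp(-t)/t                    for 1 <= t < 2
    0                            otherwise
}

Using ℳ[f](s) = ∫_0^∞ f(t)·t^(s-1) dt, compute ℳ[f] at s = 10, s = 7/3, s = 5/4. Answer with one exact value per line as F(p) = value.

the shared t-power comes off first: t on [0, 1); exp(-t) on [1, 2)
linearity at 1 turns ℳ[f](s) into 2 summed integrals
over [0, 1), the kernel integral of 1 enters the sum
∫ exp(-t)/t·t^(s-1) over [1, 2)

F(10) = -297856*exp(-2) + 1/10 + 109601*exp(-1)
F(7/3) = -uppergamma(4/3, 2) + 3/7 + uppergamma(4/3, 1)
F(5/4) = -uppergamma(1/4, 2) + uppergamma(1/4, 1) + 4/5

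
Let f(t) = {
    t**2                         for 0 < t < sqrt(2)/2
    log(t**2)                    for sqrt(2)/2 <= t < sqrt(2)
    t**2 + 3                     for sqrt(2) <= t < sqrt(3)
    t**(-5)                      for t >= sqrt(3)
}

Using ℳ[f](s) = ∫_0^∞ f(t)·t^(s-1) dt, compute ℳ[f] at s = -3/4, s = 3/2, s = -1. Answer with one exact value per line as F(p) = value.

F(-3/4) = -4*2**(3/8)*log(2)/3 - 8*3**(5/8)/15 - 26*2**(5/8)/45 - 2*2**(5/8)*log(2)/3 + 4*3**(1/8)/621 + 178*2**(3/8)/45
F(3/2) = 2**(1/4)*(-436*sqrt(2) + 2*2**(3/4)*3**(1/4) + 65 + log(2**(42 + 84*sqrt(2))) + 180*6**(3/4))/126
F(-1) = sqrt(2)*(-486*log(2) + sqrt(2) + 648)/324

reversing the power substitution: t on [0, 1/2); log(t) on [1/2, 2); t + 3 on [2, 3); …
breakpoints sqrt(2)/2, sqrt(2), sqrt(3): one integral from each of the 4 segments
the [0, sqrt(2)/2) slice contributes ∫ t**2·t^(s-1) dt
segment sqrt(2)/2 to sqrt(2) holds log(t**2); add its integral
over [sqrt(2), sqrt(3)), the kernel integral of (t**2 + 3) enters the sum
over [sqrt(3), ∞), the kernel integral of t**(-5) enters the sum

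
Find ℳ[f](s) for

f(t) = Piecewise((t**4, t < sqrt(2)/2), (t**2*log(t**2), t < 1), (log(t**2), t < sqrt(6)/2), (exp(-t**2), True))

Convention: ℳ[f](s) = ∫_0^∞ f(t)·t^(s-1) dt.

peel off the power substitution: t**2 on [0, 1/2); t*log(t) on [1/2, 1); log(t) on [1, 3/2); …
cuts at sqrt(2)/2, 1, sqrt(6)/2: linearity sums the 4 kernel integrals
[0, sqrt(2)/2) adds the kernel integral of t**4
∫ over [sqrt(2)/2, 1) of t**2*log(t**2)·t^(s-1) joins the sum
between 1 and sqrt(6)/2 the integrand is log(t**2)·t^(s-1)
on [sqrt(6)/2, ∞) integrate f = exp(-t**2) against the kernel

(sqrt(2)/2)**s*(2*2**(s/2)*s**2*(s + 4)*(s**2 + 4*s + 4)*uppergamma(s/2, 3/2) - 8*2**(s/2)*s**2*(s + 4) + 8*2**(s/2)*(s + 4)*(s**2 + 4*s + 4) + 3**(s/2)*s*(s + 4)*(-4*log(2) + 4*log(3))*(s**2 + 4*s + 4) - 8*3**(s/2)*(s + 4)*(s**2 + 4*s + 4) + s**3*(s + 4)*log(4) + 4*s**2*(s + 4)*log(2) + 4*s**2*(s + 4) + s**2*(s**2 + 4*s + 4))/(4*s**2*(s + 4)*(s**2 + 4*s + 4))
  Re(s) > -4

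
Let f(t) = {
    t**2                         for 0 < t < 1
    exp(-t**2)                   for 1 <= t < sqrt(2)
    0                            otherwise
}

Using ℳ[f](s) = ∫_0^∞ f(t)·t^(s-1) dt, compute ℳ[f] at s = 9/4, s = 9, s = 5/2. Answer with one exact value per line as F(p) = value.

strip the power substitution: t on [0, 1); exp(-t) on [1, 2)
integrate the 2 segments split at 1, then add the results
on [0, 1) integrate f = t**2 against the kernel
on [1, sqrt(2)) integrate f = exp(-t**2) against the kernel

F(9/4) = -uppergamma(9/8, 2)/2 + uppergamma(9/8, 1)/2 + 4/17
F(9) = (-9262*sqrt(2) + (-1155*sqrt(pi)*erfc(sqrt(2)) + 32 + 1155*sqrt(pi)*erfc(1))*exp(2) + 4642*E)*exp(-2)/352
F(5/2) = -uppergamma(5/4, 2)/2 + uppergamma(5/4, 1)/2 + 2/9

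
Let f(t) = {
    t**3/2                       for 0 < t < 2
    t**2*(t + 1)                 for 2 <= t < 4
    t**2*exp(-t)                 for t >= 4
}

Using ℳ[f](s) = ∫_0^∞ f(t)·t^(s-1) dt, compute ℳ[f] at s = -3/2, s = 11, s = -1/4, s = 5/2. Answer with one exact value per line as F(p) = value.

F(-3/2) = -8*sqrt(2)/3 + sqrt(pi)*erfc(2) + 28/3
F(11) = 316354560/13 + 26145442816*exp(-4)
F(-1/4) = -144*2**(3/4)/77 + uppergamma(7/4, 4) + 1248*sqrt(2)/77
F(5/2) = -640*sqrt(2)/99 + 105*sqrt(pi)*erfc(2)/16 + 1345*exp(-4)/4 + 48128/99

the shared t-power comes off first: t/2 on [0, 2); t + 1 on [2, 4); exp(-t) on [4, ∞)
the common scale on t comes off first: t on [0, 1); 2*t + 1 on [1, 2); exp(-2*t) on [2, ∞)
split f at 2, 4: ℳ[f](s) collects 3 kernel integrals
∫ t**3/2·t^(s-1) over [0, 2)
for t in [2, 4): the term is ∫ t**2*(t + 1)·t^(s-1)
∫ t**2*exp(-t)·t^(s-1) over [4, ∞)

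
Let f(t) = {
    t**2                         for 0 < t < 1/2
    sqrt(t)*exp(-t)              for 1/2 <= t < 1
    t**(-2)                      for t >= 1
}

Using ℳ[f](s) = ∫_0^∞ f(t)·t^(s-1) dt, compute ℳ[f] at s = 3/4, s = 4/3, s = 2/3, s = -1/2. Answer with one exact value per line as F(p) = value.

F(3/4) = -uppergamma(5/4, 1) + 2**(1/4)/22 + uppergamma(5/4, 1/2) + 4/5
F(4/3) = -uppergamma(11/6, 1) + 3*2**(2/3)/160 + uppergamma(11/6, 1/2) + 3/2
F(2/3) = -uppergamma(7/6, 1) + 3*2**(1/3)/64 + uppergamma(7/6, 1/2) + 3/4
F(-1/2) = Ei(-1) + sqrt(2)/6 + 2/5 - Ei(-1/2)

back out the shared t-power: t**(3/2) on [0, 1/2); exp(-t) on [1/2, 1); t**(-5/2) on [1, ∞)
slice at 1/2, 1, transform all 3 pieces, and sum them
∫ t**2·t^(s-1) over [0, 1/2)
[1/2, 1) adds the kernel integral of sqrt(t)*exp(-t)
[1, ∞) adds the kernel integral of t**(-2)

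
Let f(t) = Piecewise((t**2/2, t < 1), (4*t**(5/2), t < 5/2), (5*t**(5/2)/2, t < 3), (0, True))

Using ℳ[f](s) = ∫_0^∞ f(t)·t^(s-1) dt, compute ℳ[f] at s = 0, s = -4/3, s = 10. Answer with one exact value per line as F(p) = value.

treat the 3 regions marked off by 1, 5/2 separately and sum
piece [0, 1): integrate t**2/2 against the kernel
on [1, 5/2) integrate f = 4*t**(5/2) against the kernel
segment 5/2 to 3 holds 5*t**(5/2)/2; add its integral

F(0) = -27/20 + 15*sqrt(10)/8 + 9*sqrt(3)
F(-4/3) = -75/28 + 45*2**(5/6)*5**(1/6)/28 + 45*3**(1/6)/7
F(10) = -167/600 + 29296875*sqrt(10)/8192 + 531441*sqrt(3)/5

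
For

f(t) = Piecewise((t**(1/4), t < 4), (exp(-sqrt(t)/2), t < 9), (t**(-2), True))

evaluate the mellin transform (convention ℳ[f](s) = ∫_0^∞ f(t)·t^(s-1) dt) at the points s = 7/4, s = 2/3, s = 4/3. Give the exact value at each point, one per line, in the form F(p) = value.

the power substitution comes off first: sqrt(t) on [0, 2); exp(-t/2) on [2, 3); t**(-4) on [3, ∞)
integrate the 3 segments split at 4, 9, then add the results
[0, 4) adds the kernel integral of t**(1/4)
on [4, 9): add ∫ exp(-sqrt(t)/2)·t^(s-1) dt
segment 9 to ∞ holds t**(-2); add its integral

F(7/4) = -156*sqrt(3)*exp(-3/2) - 30*sqrt(2)*sqrt(pi)*erfc(sqrt(6)/2) + 4*sqrt(3)/3 + 8 + 30*sqrt(2)*sqrt(pi)*erfc(1) + 116*sqrt(2)*exp(-1)
F(2/3) = -4*2**(1/3)*uppergamma(4/3, 3/2) + 3**(1/3)/36 + 4*2**(1/3)*uppergamma(4/3, 1) + 24*2**(5/6)/11
F(4/3) = -8*2**(2/3)*uppergamma(8/3, 3/2) + 3**(2/3)/6 + 96*2**(1/6)/19 + 8*2**(2/3)*uppergamma(8/3, 1)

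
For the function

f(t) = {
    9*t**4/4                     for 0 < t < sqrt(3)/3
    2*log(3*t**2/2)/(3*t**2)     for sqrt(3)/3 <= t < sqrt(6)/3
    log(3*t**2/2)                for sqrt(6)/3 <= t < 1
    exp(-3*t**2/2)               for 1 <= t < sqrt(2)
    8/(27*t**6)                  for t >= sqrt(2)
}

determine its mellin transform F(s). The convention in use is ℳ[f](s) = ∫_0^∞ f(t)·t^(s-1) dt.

(27*2**(s/2)*s**2*(s/2 - 3)*(s/2 + 2)*(s**2/4 - s + 1)*uppergamma(s/2, 3/2) - 27*2**(s/2)*s**2*(s/2 - 3)*(s/2 + 2)*(s**2/4 - s + 1)*uppergamma(s/2, 3) - 27*2**(s/2)*s**2*(s/2 - 3)*(s/2 + 2) + 108*2**(s/2)*(s/2 - 3)*(s/2 + 2)*(s**2/4 - s + 1) - 54*3**(s/2)*s*(s/2 - 3)*(s/2 + 2)*(s**2/4 - s + 1)*log(2) + 54*3**(s/2)*s*(s/2 - 3)*(s/2 + 2)*(s**2/4 - s + 1)*log(3) - 108*3**(s/2)*(s/2 - 3)*(s/2 + 2)*(s**2/4 - s + 1) - 6**(s/2)*s**2*(s/2 + 2)*(s**2/4 - s + 1) + 27*s**3*(s/2 - 3)*(s/2 + 2)*log(2) - 54*s**2*(s/2 - 3)*(s/2 + 2)*log(2) + 54*s**2*(s/2 - 3)*(s/2 + 2) + 27*s**2*(s/2 - 3)*(s**2/4 - s + 1)/4)/(54*3**(s/2)*s**2*(s/2 - 3)*(s/2 + 2)*(s**2/4 - s + 1))
  -4 < Re(s) < 6

invert the power substitution to get 9*t**2/4 on [0, 1/3); 2*log(3*t/2)/(3*t) on [1/3, 2/3); log(3*t/2) on [2/3, 1); …
back out the common scale on t: t**2 on [0, 1/2); log(t)/t on [1/2, 1); log(t) on [1, 3/2); …
the 5 pieces separated at sqrt(3)/3, sqrt(6)/3, 1, sqrt(2) each add one integral
segment 0 to sqrt(3)/3 holds 9*t**4/4; add its integral
between sqrt(3)/3 and sqrt(6)/3 the integrand is 2*log(3*t**2/2)/(3*t**2)·t^(s-1)
between sqrt(6)/3 and 1 the integrand is log(3*t**2/2)·t^(s-1)
[1, sqrt(2)) adds the kernel integral of exp(-3*t**2/2)
∫ over [sqrt(2), ∞) of 8/(27*t**6)·t^(s-1) joins the sum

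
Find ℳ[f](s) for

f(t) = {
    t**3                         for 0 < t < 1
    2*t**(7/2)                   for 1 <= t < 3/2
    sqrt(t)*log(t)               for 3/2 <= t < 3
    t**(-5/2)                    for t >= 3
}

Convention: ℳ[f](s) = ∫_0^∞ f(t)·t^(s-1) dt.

the shared t-power comes off first: t**(5/2) on [0, 1); 2*t**3 on [1, 3/2); log(t) on [3/2, 3); …
back out the shared t-power: t**(3/2) on [0, 1); 2*t**2 on [1, 3/2); log(t)/t on [3/2, 3); …
f breaks at 1, 3/2, 3 into 4 integrals to sum
the [0, 1) slice contributes ∫ t**3·t^(s-1) dt
piece [1, 3/2): integrate 2*t**(7/2) against the kernel
on [3/2, 3) integrate f = sqrt(t)*log(t) against the kernel
the [3, ∞) slice contributes ∫ t**(-5/2)·t^(s-1) dt

2**(-s - 3/2)*(324*2**(s + 3/2)*(s - 5/2)*(s + 7/2)*(-2*s + (s + 3/2)**2 - 2) - 324*2**(s + 3/2)*(s - 5/2)*(2*s + 6)*(-2*s + (s + 3/2)**2 - 2) - 108*3**(s + 3/2)*(s - 5/2)*(s + 3/2)*(s + 7/2)*(2*s + 6)*log(3) + 108*3**(s + 3/2)*(s - 5/2)*(s + 3/2)*(s + 7/2)*(2*s + 6)*log(2) - 108*3**(s + 3/2)*(s - 5/2)*(s + 7/2)*(2*s + 6)*log(2) + 108*3**(s + 3/2)*(s - 5/2)*(s + 7/2)*(2*s + 6) + 108*3**(s + 3/2)*(s - 5/2)*(s + 7/2)*(2*s + 6)*log(3) + 729*3**(s + 3/2)*(s - 5/2)*(2*s + 6)*(-2*s + (s + 3/2)**2 - 2) + 54*6**(s + 3/2)*(s - 5/2)*(s + 3/2)*(s + 7/2)*(2*s + 6)*log(3) - 54*6**(s + 3/2)*(s - 5/2)*(s + 7/2)*(2*s + 6)*log(3) - 54*6**(s + 3/2)*(s - 5/2)*(s + 7/2)*(2*s + 6) - 2*6**(s + 3/2)*(s + 7/2)*(2*s + 6)*(-2*s + (s + 3/2)**2 - 2))/(162*(s - 5/2)*(s + 7/2)*(2*s + 6)*(-2*s + (s + 3/2)**2 - 2))
  -3 < Re(s) < 5/2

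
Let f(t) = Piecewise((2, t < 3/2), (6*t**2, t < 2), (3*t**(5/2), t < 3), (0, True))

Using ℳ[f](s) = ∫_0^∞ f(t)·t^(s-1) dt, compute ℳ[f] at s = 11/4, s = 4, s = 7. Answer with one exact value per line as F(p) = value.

F(11/4) = -128*2**(1/4)/7 - 1989*2**(1/4)*3**(3/4)/836 + 384*2**(3/4)/19 + 972*3**(1/4)/7
F(4) = -384*sqrt(2)/13 + 3529/64 + 4374*sqrt(3)/13
F(7) = -3072*sqrt(2)/19 + 1723471/5376 + 118098*sqrt(3)/19

along the cuts 3/2, 2, ℳ[f](s) splits into 3 integrals
the [0, 3/2) slice contributes ∫ 2·t^(s-1) dt
the [3/2, 2) slice contributes ∫ 6*t**2·t^(s-1) dt
the [2, 3) slice contributes ∫ 3*t**(5/2)·t^(s-1) dt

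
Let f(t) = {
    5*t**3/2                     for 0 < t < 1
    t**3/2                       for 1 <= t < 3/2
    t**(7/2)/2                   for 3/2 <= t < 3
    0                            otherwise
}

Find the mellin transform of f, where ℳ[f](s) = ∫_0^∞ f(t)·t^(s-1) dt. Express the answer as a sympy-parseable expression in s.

slice at 1, 3/2, transform all 3 pieces, and sum them
on [0, 1): add ∫ 5*t**3/2·t^(s-1) dt
on [1, 3/2): add ∫ t**3/2·t^(s-1) dt
segment 3/2 to 3 holds t**(7/2)/2; add its integral

(2*3**(s + 7/2)*(s + 3) + (3/2)**(s + 3)*(2*s + 7) - 2*(3/2)**(s + 7/2)*(s + 3) + 8*s + 28)/(2*(s + 3)*(2*s + 7))
  Re(s) > -3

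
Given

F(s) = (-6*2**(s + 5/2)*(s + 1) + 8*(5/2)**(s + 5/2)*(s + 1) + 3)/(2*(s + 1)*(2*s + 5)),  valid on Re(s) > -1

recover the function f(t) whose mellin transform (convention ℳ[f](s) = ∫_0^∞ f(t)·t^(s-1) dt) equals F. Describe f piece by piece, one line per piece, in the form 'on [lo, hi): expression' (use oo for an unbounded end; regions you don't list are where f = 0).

slice at 1, 2, transform all 3 pieces, and sum them
∫ over [0, 1) of t/2·t^(s-1) joins the sum
between 1 and 2 the integrand is t**(5/2)/2·t^(s-1)
∫ over [2, 5/2) of 2*t**(5/2)·t^(s-1) joins the sum

on [0, 1): t/2
on [1, 2): t**(5/2)/2
on [2, 5/2): 2*t**(5/2)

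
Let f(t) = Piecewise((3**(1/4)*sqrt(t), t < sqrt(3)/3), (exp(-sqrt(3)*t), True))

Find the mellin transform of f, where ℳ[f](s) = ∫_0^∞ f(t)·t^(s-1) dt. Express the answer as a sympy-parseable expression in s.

((2*s + 1)*uppergamma(s, 1) + 2)/(3**(s/2)*(2*s + 1))
  Re(s) > -1/2

invert the power substitution to get 3**(1/4)*t**(1/4) on [0, 1/3); exp(-sqrt(3)*sqrt(t)) on [1/3, ∞)
invert the common scale on t to get t**(1/4) on [0, 1); exp(-sqrt(t)) on [1, ∞)
undo the power substitution: sqrt(t) on [0, 1); exp(-t) on [1, ∞)
linearity at sqrt(3)/3 turns ℳ[f](s) into 2 summed integrals
over [0, sqrt(3)/3), the kernel integral of 3**(1/4)*sqrt(t) enters the sum
for t in [sqrt(3)/3, ∞): the term is ∫ exp(-sqrt(3)*t)·t^(s-1)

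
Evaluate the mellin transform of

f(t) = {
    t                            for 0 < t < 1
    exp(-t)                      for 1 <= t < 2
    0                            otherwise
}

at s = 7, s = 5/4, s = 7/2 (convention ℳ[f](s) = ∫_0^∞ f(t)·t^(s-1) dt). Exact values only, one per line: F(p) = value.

linearity at 1 turns ℳ[f](s) into 2 summed integrals
for t in [0, 1): the term is ∫ t·t^(s-1)
on [1, 2): add ∫ exp(-t)·t^(s-1) dt

F(7) = -5296*exp(-2) + 1/8 + 1957*exp(-1)
F(5/4) = -uppergamma(5/4, 2) + uppergamma(5/4, 1) + 4/9
F(7/2) = (-918*sqrt(2) + (-135*sqrt(pi)*erfc(sqrt(2)) + 16 + 135*sqrt(pi)*erfc(1))*exp(2) + 522*E)*exp(-2)/72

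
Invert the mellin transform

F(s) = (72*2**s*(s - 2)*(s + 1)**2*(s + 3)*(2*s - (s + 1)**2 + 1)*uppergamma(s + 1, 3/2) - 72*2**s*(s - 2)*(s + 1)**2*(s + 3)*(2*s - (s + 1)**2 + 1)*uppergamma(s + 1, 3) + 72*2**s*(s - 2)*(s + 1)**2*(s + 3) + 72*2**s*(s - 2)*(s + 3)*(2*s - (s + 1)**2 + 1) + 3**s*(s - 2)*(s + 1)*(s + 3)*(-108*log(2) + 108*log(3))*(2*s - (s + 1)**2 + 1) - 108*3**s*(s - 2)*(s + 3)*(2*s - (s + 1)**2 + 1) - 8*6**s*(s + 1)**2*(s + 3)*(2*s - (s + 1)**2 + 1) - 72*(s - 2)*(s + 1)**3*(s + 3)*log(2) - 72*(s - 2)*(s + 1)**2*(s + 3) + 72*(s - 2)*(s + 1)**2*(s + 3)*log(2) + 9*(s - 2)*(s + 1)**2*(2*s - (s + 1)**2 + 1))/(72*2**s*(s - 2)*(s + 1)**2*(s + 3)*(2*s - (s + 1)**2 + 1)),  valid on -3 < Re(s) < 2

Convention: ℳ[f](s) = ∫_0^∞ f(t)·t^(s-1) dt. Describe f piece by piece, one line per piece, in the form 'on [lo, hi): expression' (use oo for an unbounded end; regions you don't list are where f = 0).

invert the shared t-power to get t**2 on [0, 1/2); log(t)/t on [1/2, 1); log(t) on [1, 3/2); …
treat the 5 regions marked off by 1/2, 1, 3/2, 3 separately and sum
over [0, 1/2), the kernel integral of t**3 enters the sum
segment 1/2 to 1 holds log(t); add its integral
on [1, 3/2) integrate f = t*log(t) against the kernel
segment 3/2 to 3 holds t*exp(-t); add its integral
over [3, ∞), the kernel integral of t**(-2) enters the sum

on [0, 1/2): t**3
on [1/2, 1): log(t)
on [1, 3/2): t*log(t)
on [3/2, 3): t*exp(-t)
on [3, oo): t**(-2)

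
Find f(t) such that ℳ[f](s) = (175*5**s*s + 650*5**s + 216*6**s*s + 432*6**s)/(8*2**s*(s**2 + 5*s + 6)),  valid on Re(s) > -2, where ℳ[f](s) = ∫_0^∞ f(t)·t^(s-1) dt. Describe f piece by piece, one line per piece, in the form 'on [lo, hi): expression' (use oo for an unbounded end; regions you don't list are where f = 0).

summing 2 kernel integrals split by 5/2 yields ℳ[f](s)
∫ 6*t**2·t^(s-1) over [0, 5/2)
segment [5/2, 3) carries t**3; integrate it

on [0, 5/2): 6*t**2
on [5/2, 3): t**3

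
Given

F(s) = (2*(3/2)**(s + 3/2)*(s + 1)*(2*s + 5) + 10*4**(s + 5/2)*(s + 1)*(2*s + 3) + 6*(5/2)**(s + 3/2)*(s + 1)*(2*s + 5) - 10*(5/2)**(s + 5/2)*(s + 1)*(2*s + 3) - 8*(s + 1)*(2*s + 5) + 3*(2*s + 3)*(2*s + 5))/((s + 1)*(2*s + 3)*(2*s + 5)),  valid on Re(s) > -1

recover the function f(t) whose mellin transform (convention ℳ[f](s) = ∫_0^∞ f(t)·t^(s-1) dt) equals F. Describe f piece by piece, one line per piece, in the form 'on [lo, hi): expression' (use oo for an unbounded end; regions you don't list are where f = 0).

on [0, 1): 3*t
on [1, 3/2): 4*t**(3/2)
on [3/2, 5/2): 3*t**(3/2)
on [5/2, 4): 5*t**(5/2)

the 4 pieces separated at 1, 3/2, 5/2 each add one integral
the [0, 1) slice contributes ∫ 3*t·t^(s-1) dt
∫ 4*t**(3/2)·t^(s-1) over [1, 3/2)
segment [3/2, 5/2) carries 3*t**(3/2); integrate it
∫ 5*t**(5/2)·t^(s-1) over [5/2, 4)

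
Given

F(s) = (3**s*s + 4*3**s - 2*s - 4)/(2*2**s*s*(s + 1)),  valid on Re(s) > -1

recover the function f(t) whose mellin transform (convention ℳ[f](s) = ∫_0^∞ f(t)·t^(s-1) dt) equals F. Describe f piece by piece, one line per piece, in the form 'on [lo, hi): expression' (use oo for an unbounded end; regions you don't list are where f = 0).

on [0, 1/2): t
on [1/2, 3/2): 2 - t

the 2 pieces separated at 1/2 each add one integral
the [0, 1/2) slice contributes ∫ t·t^(s-1) dt
over [1/2, 3/2), the kernel integral of (2 - t) enters the sum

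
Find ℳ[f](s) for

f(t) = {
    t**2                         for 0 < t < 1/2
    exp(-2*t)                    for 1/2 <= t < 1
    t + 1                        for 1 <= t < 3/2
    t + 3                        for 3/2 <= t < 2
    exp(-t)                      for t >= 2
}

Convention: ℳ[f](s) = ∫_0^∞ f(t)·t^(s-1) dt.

integrate the 5 segments split at 1/2, 1, 3/2, 2, then add the results
segment 0 to 1/2 holds t**2; add its integral
over [1/2, 1), the kernel integral of exp(-2*t) enters the sum
for t in [1, 3/2): the term is ∫ (t + 1)·t^(s-1)
segment 3/2 to 2 holds (t + 3); add its integral
on [2, ∞) integrate f = exp(-t) against the kernel

(20*2**(2*s)*s*(s + 2) + 12*2**(2*s)*(s + 2) + 4*2**s*s*(s + 1)*(s + 2)*uppergamma(s, 2) - 8*2**s*s*(s + 2) - 4*2**s*(s + 2) - 8*3**s*s*(s + 2) - 8*3**s*(s + 2) + 4*s*(s + 1)*(s + 2)*uppergamma(s, 1) - 4*s*(s + 1)*(s + 2)*uppergamma(s, 2) + s*(s + 1))/(4*2**s*s*(s + 1)*(s + 2))
  Re(s) > -2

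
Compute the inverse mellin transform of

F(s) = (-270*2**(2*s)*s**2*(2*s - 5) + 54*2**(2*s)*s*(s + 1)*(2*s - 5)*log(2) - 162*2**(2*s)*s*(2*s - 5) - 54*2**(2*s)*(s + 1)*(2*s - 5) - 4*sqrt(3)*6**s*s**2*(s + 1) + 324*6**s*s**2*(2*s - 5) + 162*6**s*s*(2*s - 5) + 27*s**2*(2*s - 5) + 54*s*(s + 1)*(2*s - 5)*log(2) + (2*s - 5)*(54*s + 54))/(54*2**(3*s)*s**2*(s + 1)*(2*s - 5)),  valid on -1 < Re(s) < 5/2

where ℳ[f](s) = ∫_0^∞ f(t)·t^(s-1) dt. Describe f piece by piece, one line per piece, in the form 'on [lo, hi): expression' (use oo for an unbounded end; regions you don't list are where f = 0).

on [0, 1/8): 4*t
on [1/8, 1/2): log(4*t)
on [1/2, 3/4): 4*t + 3
on [3/4, oo): 1/(32*t**(5/2))

the common scale on t comes off first: 2*t on [0, 1/4); log(2*t) on [1/4, 1); 2*t + 3 on [1, 3/2); …
undo the common scale on t: t on [0, 1/2); log(t) on [1/2, 2); t + 3 on [2, 3); …
slice at 1/8, 1/2, 3/4, transform all 4 pieces, and sum them
the [0, 1/8) slice contributes ∫ 4*t·t^(s-1) dt
over [1/8, 1/2), the kernel integral of log(4*t) enters the sum
for t in [1/2, 3/4): the term is ∫ (4*t + 3)·t^(s-1)
∫ 1/(32*t**(5/2))·t^(s-1) over [3/4, ∞)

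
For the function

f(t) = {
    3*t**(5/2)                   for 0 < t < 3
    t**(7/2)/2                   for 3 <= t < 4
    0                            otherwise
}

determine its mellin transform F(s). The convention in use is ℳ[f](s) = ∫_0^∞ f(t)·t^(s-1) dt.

slice at 3, transform all 2 pieces, and sum them
on [0, 3): add ∫ 3*t**(5/2)·t^(s-1) dt
on [3, 4) integrate f = t**(7/2)/2 against the kernel

(5*2**(2*s + 7) + 2**(2*s + 8)*s + 2*3**(s + 7/2)*s + 3**(s + 11/2))/(4*s**2 + 24*s + 35)
  Re(s) > -5/2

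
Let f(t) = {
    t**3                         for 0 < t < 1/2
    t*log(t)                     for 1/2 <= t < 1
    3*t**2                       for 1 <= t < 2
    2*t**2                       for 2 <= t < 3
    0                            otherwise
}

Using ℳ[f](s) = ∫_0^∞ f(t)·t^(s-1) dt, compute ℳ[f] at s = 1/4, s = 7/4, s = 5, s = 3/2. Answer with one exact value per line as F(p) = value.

F(1/4) = 2**(3/4)*(-11544*2**(1/4) + 2340*log(2) + 2097 + 10400*sqrt(2) + 46800*6**(1/4))/11700
F(7/4) = 2**(1/4)*(-128592*2**(3/4) + 6375 + 12540*log(2) + 588544*sqrt(2) + 1986336*6**(3/4))/275880
F(5) = log(2)/384 + 9213567/14336
F(3/2) = sqrt(2)*(-12816*sqrt(2) + 1260*log(2) + 58279 + 194400*sqrt(6))/25200

undo the shared t-power: t on [0, 1/2); log(t)/t on [1/2, 1); 3 on [1, 2); …
split f at 1/2, 1, 2: ℳ[f](s) collects 4 kernel integrals
on [0, 1/2): add ∫ t**3·t^(s-1) dt
between 1/2 and 1 the integrand is t*log(t)·t^(s-1)
on [1, 2): add ∫ 3*t**2·t^(s-1) dt
over [2, 3), the kernel integral of 2*t**2 enters the sum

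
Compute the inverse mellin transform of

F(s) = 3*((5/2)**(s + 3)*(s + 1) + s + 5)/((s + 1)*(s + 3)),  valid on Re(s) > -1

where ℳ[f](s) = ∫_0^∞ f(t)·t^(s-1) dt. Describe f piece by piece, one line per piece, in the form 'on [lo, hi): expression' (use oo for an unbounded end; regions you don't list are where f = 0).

on [0, 1): 6*t
on [1, 5/2): 3*t**3

linearity at 1 turns ℳ[f](s) into 2 summed integrals
[0, 1) adds the kernel integral of 6*t
for t in [1, 5/2): the term is ∫ 3*t**3·t^(s-1)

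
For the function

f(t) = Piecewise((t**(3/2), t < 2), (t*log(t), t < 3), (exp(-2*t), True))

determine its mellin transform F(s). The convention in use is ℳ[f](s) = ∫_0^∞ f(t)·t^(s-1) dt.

(-12**s*s*(2*s + 3)*log(4) - 12**s*(2*s + 3)*log(4) + 12**s*(4*s + 6) + 12**s*sqrt(2)*(4*s**2 + 8*s + 4) + 3*18**s*s*(2*s + 3)*log(3) + 18**s*(-6*s - 9) + 3*18**s*(2*s + 3)*log(3) + 3**s*(2*s + 3)*(s**2 + 2*s + 1)*uppergamma(s, 6))/(6**s*(2*s + 3)*(s**2 + 2*s + 1))
  Re(s) > -3/2

decompose at 2, 3; ℳ[f](s) sums the 3 pieces' integrals
segment [0, 2) carries t**(3/2); integrate it
∫ t*log(t)·t^(s-1) over [2, 3)
over [3, ∞), the kernel integral of exp(-2*t) enters the sum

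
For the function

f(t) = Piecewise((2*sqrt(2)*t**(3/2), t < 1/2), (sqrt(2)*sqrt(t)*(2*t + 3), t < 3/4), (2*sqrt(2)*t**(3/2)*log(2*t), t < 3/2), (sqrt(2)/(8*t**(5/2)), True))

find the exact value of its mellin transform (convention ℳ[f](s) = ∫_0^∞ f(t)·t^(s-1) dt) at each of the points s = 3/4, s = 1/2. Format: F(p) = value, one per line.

F(3/4) = -6*2**(1/4)/5 - 6*6**(1/4)/7 + log(2**(3**(1/4)/2)*3**(-3**(1/4)/2 + 2*6**(1/4))) + 227*3**(1/4)/90
F(1/2) = sqrt(2)*(162*log(2) + 143 + 486*log(3))/288

strip the common scale on t: t**(3/2) on [0, 1); sqrt(t)*(t + 3) on [1, 3/2); t**(3/2)*log(t) on [3/2, 3); …
invert the shared t-power to get t on [0, 1); t + 3 on [1, 3/2); t*log(t) on [3/2, 3); …
cuts at 1/2, 3/4, 3/2: linearity sums the 4 kernel integrals
over [0, 1/2), the kernel integral of 2*sqrt(2)*t**(3/2) enters the sum
over [1/2, 3/4), the kernel integral of sqrt(2)*sqrt(t)*(2*t + 3) enters the sum
on [3/4, 3/2) integrate f = 2*sqrt(2)*t**(3/2)*log(2*t) against the kernel
on [3/2, ∞) integrate f = sqrt(2)/(8*t**(5/2)) against the kernel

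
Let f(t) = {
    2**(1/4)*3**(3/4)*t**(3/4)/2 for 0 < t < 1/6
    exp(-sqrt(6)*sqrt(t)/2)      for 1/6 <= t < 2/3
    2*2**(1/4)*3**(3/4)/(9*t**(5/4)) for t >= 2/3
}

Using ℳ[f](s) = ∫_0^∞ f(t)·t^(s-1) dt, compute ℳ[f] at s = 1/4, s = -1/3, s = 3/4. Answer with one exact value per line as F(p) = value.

F(1/4) = 54**(1/4)*(-8*sqrt(pi)*erfc(1) + 8*sqrt(pi)*erfc(sqrt(2)/2) + 5)/12
F(-1/3) = -12**(1/3)*uppergamma(-2/3, 1) + 6*12**(1/3)/19 + 12**(1/3)*uppergamma(-2/3, 1/2) + 3*2**(5/6)*3**(1/3)/5
F(3/4) = 2**(3/4)*3**(1/4)*(-12*(E*sqrt(pi)*erfc(1) + 2)*exp(1/2) + 12*E*(sqrt(pi)*exp(1/2)*erfc(sqrt(2)/2) + sqrt(2)) + 25*exp(3/2))*exp(-3/2)/36

strip the common scale on t: t**(3/4) on [0, 1/4); exp(-sqrt(t)) on [1/4, 1); t**(-5/4) on [1, ∞)
invert the power substitution to get t**(3/2) on [0, 1/2); exp(-t) on [1/2, 1); t**(-5/2) on [1, ∞)
treat the 3 regions marked off by 1/6, 2/3 separately and sum
the [0, 1/6) slice contributes ∫ 2**(1/4)*3**(3/4)*t**(3/4)/2·t^(s-1) dt
on [1/6, 2/3) integrate f = exp(-sqrt(6)*sqrt(t)/2) against the kernel
[2/3, ∞) adds the kernel integral of 2*2**(1/4)*3**(3/4)/(9*t**(5/4))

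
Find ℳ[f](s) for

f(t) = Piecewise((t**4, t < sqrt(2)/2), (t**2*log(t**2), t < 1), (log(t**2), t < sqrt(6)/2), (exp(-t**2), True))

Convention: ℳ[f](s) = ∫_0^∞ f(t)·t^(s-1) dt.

(sqrt(2)/2)**s*(2*2**(s/2)*s**2*(s + 4)*(s**2 + 4*s + 4)*uppergamma(s/2, 3/2) - 8*2**(s/2)*s**2*(s + 4) + 8*2**(s/2)*(s + 4)*(s**2 + 4*s + 4) + 3**(s/2)*s*(s + 4)*(-4*log(2) + 4*log(3))*(s**2 + 4*s + 4) - 8*3**(s/2)*(s + 4)*(s**2 + 4*s + 4) + s**3*(s + 4)*log(4) + 4*s**2*(s + 4)*log(2) + 4*s**2*(s + 4) + s**2*(s**2 + 4*s + 4))/(4*s**2*(s + 4)*(s**2 + 4*s + 4))
  Re(s) > -4

peel off the power substitution: t**2 on [0, 1/2); t*log(t) on [1/2, 1); log(t) on [1, 3/2); …
split f at sqrt(2)/2, 1, sqrt(6)/2: ℳ[f](s) collects 4 kernel integrals
segment 0 to sqrt(2)/2 holds t**4; add its integral
piece [sqrt(2)/2, 1): integrate t**2*log(t**2) against the kernel
on [1, sqrt(6)/2): add ∫ log(t**2)·t^(s-1) dt
over [sqrt(6)/2, ∞), the kernel integral of exp(-t**2) enters the sum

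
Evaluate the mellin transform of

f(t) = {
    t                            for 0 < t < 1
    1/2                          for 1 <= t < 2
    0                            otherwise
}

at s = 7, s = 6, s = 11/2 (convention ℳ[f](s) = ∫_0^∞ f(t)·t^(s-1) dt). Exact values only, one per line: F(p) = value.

treat the 2 regions marked off by 1 separately and sum
segment 0 to 1 holds t; add its integral
on [1, 2) integrate f = 1/2 against the kernel

F(7) = 515/56
F(6) = 151/28
F(11/2) = 9/143 + 32*sqrt(2)/11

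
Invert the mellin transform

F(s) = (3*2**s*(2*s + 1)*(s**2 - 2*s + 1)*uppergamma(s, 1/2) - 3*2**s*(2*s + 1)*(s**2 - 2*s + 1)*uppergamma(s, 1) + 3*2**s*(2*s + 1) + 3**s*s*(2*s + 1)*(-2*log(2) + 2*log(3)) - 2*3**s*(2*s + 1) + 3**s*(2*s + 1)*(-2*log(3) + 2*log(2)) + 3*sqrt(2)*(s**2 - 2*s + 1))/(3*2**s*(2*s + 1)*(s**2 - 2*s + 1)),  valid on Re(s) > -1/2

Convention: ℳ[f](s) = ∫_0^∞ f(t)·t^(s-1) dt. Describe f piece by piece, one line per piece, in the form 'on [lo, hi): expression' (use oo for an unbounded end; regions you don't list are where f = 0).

on [0, 1/2): sqrt(t)
on [1/2, 1): exp(-t)
on [1, 3/2): log(t)/t

treat the 3 regions marked off by 1/2, 1 separately and sum
over [0, 1/2), the kernel integral of sqrt(t) enters the sum
[1/2, 1) adds the kernel integral of exp(-t)
on [1, 3/2) integrate f = log(t)/t against the kernel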